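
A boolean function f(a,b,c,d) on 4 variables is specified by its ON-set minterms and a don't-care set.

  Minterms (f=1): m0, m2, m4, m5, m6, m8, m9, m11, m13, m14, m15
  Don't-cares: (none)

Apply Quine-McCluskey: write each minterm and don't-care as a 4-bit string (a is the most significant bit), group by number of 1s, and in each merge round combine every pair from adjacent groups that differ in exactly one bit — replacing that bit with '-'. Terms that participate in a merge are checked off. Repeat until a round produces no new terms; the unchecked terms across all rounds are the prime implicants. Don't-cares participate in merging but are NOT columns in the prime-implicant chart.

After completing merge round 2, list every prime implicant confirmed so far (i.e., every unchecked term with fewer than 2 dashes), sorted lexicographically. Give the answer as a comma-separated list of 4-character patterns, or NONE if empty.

-000, -101, -110, 010-, 100-, 111-

Round 0: 0000✓ 0010✓ 0100✓ 0101✓ 0110✓ 1000✓ 1001✓ 1011✓ 1101✓ 1110✓ 1111✓
Round 1: -000 -101 -110 0-00✓ 0-10✓ 00-0✓ 01-0✓ 010- 1-01✓ 1-11✓ 10-1✓ 100- 11-1✓ 111-
Round 2: 0--0 1--1
PIs = {-000, -101, -110, 0--0, 010-, 1--1, 100-, 111-}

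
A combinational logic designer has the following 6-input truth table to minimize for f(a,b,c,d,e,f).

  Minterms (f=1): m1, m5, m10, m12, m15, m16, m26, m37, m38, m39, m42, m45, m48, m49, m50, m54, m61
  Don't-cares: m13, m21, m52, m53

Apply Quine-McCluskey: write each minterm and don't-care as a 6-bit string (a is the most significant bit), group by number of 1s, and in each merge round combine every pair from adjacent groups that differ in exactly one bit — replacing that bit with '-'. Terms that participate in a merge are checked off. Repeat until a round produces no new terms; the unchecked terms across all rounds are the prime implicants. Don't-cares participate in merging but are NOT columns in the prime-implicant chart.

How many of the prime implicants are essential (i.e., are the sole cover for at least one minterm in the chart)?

9

[col 0] 000001*, 000101*, 001010*, 001100*, 001101*, 001111*, 010000*, 010101*, 011010*, 100101*, 100110*, 100111*, 101010*, 101101*, 110000*, 110001*, 110010*, 110100*, 110101*, 110110*, 111101*
[col 1] -00101*, -01010, -01101*, -10000, -10101*, 0-0101*, 0-1010, 00-101*, 000-01, 0011-1, 00110-, 1-0101*, 1-0110, 1-1101*, 10-101*, 1001-1, 10011-, 11-101*, 110-00*, 110-01*, 110-10*, 1100-0*, 11000-*, 1101-0*, 11010-*
[col 2] --0101, -0-101, 1--101, 110--0, 110-0-
Prime implicants: --0101, -0-101, -01010, -10000, 0-1010, 000-01, 0011-1, 00110-, 1--101, 1-0110, 1001-1, 10011-, 110--0, 110-0-
PI chart (minterm → PIs covering it):
  1 | 000-01  (sole → essential)
  5 | --0101,-0-101,000-01
  10 | -01010,0-1010
  12 | 00110-  (sole → essential)
  15 | 0011-1  (sole → essential)
  16 | -10000  (sole → essential)
  26 | 0-1010  (sole → essential)
  37 | --0101,-0-101,1--101,1001-1
  38 | 1-0110,10011-
  39 | 1001-1,10011-
  42 | -01010  (sole → essential)
  45 | -0-101,1--101
  48 | -10000,110--0,110-0-
  49 | 110-0-  (sole → essential)
  50 | 110--0  (sole → essential)
  54 | 1-0110,110--0
  61 | 1--101  (sole → essential)
Essential prime implicants: -01010, -10000, 0-1010, 000-01, 0011-1, 00110-, 1--101, 110--0, 110-0-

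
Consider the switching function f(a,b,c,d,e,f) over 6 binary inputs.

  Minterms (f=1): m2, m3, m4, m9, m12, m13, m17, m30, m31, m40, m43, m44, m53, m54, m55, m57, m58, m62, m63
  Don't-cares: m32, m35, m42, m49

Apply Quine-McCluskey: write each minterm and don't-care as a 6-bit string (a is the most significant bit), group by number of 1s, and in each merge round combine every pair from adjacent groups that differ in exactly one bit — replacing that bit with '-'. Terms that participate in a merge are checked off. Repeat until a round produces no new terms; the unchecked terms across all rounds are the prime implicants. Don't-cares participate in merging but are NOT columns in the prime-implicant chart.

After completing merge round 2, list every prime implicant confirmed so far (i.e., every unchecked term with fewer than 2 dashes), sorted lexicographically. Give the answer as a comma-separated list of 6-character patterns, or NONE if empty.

-00011, -01100, -10001, 00-100, 00001-, 001-01, 00110-, 1-1010, 10-000, 10-011, 101-00, 1010-0, 10101-, 11-001, 110-01, 1101-1, 111-10

[col 0] 000010*, 000011*, 000100*, 001001*, 001100*, 001101*, 010001*, 011110*, 011111*, 100000*, 100011*, 101000*, 101010*, 101011*, 101100*, 110001*, 110101*, 110110*, 110111*, 111001*, 111010*, 111110*, 111111*
[col 1] -00011, -01100, -10001, -11110*, -11111*, 00-100, 00001-, 001-01, 00110-, 01111-*, 1-1010, 10-000, 10-011, 101-00, 1010-0, 10101-, 11-001, 11-110*, 11-111*, 110-01, 1101-1, 11011-*, 111-10, 11111-*
[col 2] -1111-, 11-11-
Prime implicants: -00011, -01100, -10001, -1111-, 00-100, 00001-, 001-01, 00110-, 1-1010, 10-000, 10-011, 101-00, 1010-0, 10101-, 11-001, 11-11-, 110-01, 1101-1, 111-10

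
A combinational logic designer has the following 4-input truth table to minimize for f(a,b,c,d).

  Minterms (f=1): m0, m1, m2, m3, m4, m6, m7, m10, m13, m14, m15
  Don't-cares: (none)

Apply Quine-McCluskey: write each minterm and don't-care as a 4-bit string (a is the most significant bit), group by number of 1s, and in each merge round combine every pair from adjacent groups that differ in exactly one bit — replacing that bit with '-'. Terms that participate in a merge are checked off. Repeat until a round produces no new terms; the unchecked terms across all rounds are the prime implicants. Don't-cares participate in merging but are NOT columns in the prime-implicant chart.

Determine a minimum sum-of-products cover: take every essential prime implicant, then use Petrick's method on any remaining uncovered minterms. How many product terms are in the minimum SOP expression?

5

[col 0] 0000*, 0001*, 0010*, 0011*, 0100*, 0110*, 0111*, 1010*, 1101*, 1110*, 1111*
[col 1] -010*, -110*, -111*, 0-00*, 0-10*, 0-11*, 00-0*, 00-1*, 000-*, 001-*, 01-0*, 011-*, 1-10*, 11-1, 111-*
[col 2] --10, -11-, 0--0, 0-1-, 00--
Prime implicants: --10, -11-, 0--0, 0-1-, 00--, 11-1
PI chart (minterm → PIs covering it):
  0 | 0--0,00--
  1 | 00--  (sole → essential)
  2 | --10,0--0,0-1-,00--
  3 | 0-1-,00--
  4 | 0--0  (sole → essential)
  6 | --10,-11-,0--0,0-1-
  7 | -11-,0-1-
  10 | --10  (sole → essential)
  13 | 11-1  (sole → essential)
  14 | --10,-11-
  15 | -11-,11-1
Essential prime implicants: --10, 0--0, 00--, 11-1
Petrick residual → -11-
Minimum SOP uses 5 PIs: cd' + bc + a'd' + a'b' + abd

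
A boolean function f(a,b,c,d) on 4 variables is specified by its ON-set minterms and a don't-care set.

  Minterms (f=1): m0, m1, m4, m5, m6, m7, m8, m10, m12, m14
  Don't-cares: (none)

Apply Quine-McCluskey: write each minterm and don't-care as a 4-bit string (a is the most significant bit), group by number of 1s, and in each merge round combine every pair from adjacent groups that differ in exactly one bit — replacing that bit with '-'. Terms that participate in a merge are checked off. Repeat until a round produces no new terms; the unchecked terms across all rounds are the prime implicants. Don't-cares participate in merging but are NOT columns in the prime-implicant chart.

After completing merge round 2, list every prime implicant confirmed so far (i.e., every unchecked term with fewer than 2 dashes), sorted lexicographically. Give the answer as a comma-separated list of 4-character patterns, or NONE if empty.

NONE

size-2^0 implicants → 0000(✓)  0001(✓)  0100(✓)  0101(✓)  0110(✓)  0111(✓)  1000(✓)  1010(✓)  1100(✓)  1110(✓)
size-2^1 implicants → -000(✓)  -100(✓)  -110(✓)  0-00(✓)  0-01(✓)  000-(✓)  01-0(✓)  01-1(✓)  010-(✓)  011-(✓)  1-00(✓)  1-10(✓)  10-0(✓)  11-0(✓)
size-2^2 implicants → --00  -1-0  0-0-  01--  1--0
Unchecked terms (primes): --00, -1-0, 0-0-, 01--, 1--0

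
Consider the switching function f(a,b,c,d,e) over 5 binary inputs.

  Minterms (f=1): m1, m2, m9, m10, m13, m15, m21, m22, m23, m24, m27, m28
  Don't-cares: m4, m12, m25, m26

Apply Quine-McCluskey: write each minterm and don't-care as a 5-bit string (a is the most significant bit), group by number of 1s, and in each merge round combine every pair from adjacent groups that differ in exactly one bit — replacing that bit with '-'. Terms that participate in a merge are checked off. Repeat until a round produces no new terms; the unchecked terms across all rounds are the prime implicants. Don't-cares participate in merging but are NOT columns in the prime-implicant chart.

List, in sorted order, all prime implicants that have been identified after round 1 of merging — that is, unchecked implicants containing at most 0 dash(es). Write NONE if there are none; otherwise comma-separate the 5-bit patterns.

[col 0] 00001*, 00010*, 00100*, 01001*, 01010*, 01100*, 01101*, 01111*, 10101*, 10110*, 10111*, 11000*, 11001*, 11010*, 11011*, 11100*
[col 1] -1001, -1010, -1100, 0-001, 0-010, 0-100, 01-01, 011-1, 0110-, 101-1, 1011-, 11-00, 110-0*, 110-1*, 1100-*, 1101-*
[col 2] 110--
Prime implicants: -1001, -1010, -1100, 0-001, 0-010, 0-100, 01-01, 011-1, 0110-, 101-1, 1011-, 11-00, 110--

NONE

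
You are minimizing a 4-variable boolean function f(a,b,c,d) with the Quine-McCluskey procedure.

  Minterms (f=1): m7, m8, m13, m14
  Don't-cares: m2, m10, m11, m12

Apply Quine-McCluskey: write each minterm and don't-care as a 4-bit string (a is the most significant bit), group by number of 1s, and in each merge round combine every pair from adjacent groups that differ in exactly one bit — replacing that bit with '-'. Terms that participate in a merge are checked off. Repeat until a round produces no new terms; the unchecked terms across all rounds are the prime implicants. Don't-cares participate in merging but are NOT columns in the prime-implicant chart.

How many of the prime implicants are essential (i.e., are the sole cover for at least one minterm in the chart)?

3

[col 0] 0010*, 0111, 1000*, 1010*, 1011*, 1100*, 1101*, 1110*
[col 1] -010, 1-00*, 1-10*, 10-0*, 101-, 11-0*, 110-
[col 2] 1--0
Prime implicants: -010, 0111, 1--0, 101-, 110-
PI chart (minterm → PIs covering it):
  7 | 0111  (sole → essential)
  8 | 1--0  (sole → essential)
  13 | 110-  (sole → essential)
  14 | 1--0  (sole → essential)
Essential prime implicants: 0111, 1--0, 110-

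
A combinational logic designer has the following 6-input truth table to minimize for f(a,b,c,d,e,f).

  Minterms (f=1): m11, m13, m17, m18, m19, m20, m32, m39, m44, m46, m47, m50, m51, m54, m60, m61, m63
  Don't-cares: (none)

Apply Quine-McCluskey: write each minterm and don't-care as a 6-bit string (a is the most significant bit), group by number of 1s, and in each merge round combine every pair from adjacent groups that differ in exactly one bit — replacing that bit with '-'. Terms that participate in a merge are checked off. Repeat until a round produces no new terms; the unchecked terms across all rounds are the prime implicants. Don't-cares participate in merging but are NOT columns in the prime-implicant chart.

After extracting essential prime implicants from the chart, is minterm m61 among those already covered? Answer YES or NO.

[col 0] 001011, 001101, 010001*, 010010*, 010011*, 010100, 100000, 100111*, 101100*, 101110*, 101111*, 110010*, 110011*, 110110*, 111100*, 111101*, 111111*
[col 1] -10010*, -10011*, 0100-1, 01001-*, 1-1100, 1-1111, 10-111, 1011-0, 10111-, 110-10, 11001-*, 1111-1, 11110-
[col 2] -1001-
Prime implicants: -1001-, 001011, 001101, 0100-1, 010100, 1-1100, 1-1111, 10-111, 100000, 1011-0, 10111-, 110-10, 1111-1, 11110-
PI chart (minterm → PIs covering it):
  11 | 001011  (sole → essential)
  13 | 001101  (sole → essential)
  17 | 0100-1  (sole → essential)
  18 | -1001-  (sole → essential)
  19 | -1001-,0100-1
  20 | 010100  (sole → essential)
  32 | 100000  (sole → essential)
  39 | 10-111  (sole → essential)
  44 | 1-1100,1011-0
  46 | 1011-0,10111-
  47 | 1-1111,10-111,10111-
  50 | -1001-,110-10
  51 | -1001-  (sole → essential)
  54 | 110-10  (sole → essential)
  60 | 1-1100,11110-
  61 | 1111-1,11110-
  63 | 1-1111,1111-1
Essential prime implicants: -1001-, 001011, 001101, 0100-1, 010100, 10-111, 100000, 110-10

NO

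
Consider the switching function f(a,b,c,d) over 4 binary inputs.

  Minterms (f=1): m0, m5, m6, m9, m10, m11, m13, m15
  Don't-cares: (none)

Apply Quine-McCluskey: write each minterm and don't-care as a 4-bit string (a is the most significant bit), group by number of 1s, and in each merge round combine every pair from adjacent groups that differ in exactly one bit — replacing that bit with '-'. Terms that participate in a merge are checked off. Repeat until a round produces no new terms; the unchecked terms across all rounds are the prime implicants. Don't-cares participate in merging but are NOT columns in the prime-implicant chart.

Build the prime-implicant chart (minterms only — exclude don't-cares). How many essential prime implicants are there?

5

size-2^0 implicants → 0000  0101(✓)  0110  1001(✓)  1010(✓)  1011(✓)  1101(✓)  1111(✓)
size-2^1 implicants → -101  1-01(✓)  1-11(✓)  10-1(✓)  101-  11-1(✓)
size-2^2 implicants → 1--1
Unchecked terms (primes): -101, 0000, 0110, 1--1, 101-
Minterm coverage:
  m0 ⊆ 0000 [E]
  m5 ⊆ -101 [E]
  m6 ⊆ 0110 [E]
  m9 ⊆ 1--1 [E]
  m10 ⊆ 101- [E]
  m11 ⊆ 1--1,101-
  m13 ⊆ -101,1--1
  m15 ⊆ 1--1 [E]
E = {-101, 0000, 0110, 1--1, 101-}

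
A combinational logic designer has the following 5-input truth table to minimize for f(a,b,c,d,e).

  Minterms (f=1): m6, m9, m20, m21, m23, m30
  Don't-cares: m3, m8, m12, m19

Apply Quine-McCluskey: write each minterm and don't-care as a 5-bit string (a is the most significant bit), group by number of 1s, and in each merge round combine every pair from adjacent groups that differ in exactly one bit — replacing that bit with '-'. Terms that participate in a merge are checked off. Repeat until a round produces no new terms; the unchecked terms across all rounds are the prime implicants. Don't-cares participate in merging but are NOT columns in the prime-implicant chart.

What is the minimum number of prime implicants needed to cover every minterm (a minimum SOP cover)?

Round 0: 00011✓ 00110 01000✓ 01001✓ 01100✓ 10011✓ 10100✓ 10101✓ 10111✓ 11110
Round 1: -0011 01-00 0100- 10-11 101-1 1010-
PIs = {-0011, 00110, 01-00, 0100-, 10-11, 101-1, 1010-, 11110}
Coverage chart:
  m6: 00110 ←essential
  m9: 0100- ←essential
  m20: 1010- ←essential
  m21: 101-1,1010-
  m23: 10-11,101-1
  m30: 11110 ←essential
Essential: 00110, 0100-, 1010-, 11110
Petrick residual → 10-11
Min cover (5 terms): a'b'cde' + a'bc'd' + ab'de + ab'cd' + abcde'

5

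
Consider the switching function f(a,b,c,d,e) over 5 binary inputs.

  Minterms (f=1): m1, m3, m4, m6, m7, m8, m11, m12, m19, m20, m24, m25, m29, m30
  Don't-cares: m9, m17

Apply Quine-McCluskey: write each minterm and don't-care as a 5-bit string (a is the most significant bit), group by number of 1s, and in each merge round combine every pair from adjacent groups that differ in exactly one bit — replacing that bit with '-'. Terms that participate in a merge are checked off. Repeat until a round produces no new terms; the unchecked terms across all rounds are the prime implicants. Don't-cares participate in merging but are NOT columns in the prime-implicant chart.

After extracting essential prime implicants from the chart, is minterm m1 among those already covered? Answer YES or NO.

size-2^0 implicants → 00001(✓)  00011(✓)  00100(✓)  00110(✓)  00111(✓)  01000(✓)  01001(✓)  01011(✓)  01100(✓)  10001(✓)  10011(✓)  10100(✓)  11000(✓)  11001(✓)  11101(✓)  11110
size-2^1 implicants → -0001(✓)  -0011(✓)  -0100  -1000(✓)  -1001(✓)  0-001(✓)  0-011(✓)  0-100  00-11  000-1(✓)  001-0  0011-  01-00  010-1(✓)  0100-(✓)  1-001(✓)  100-1(✓)  11-01  1100-(✓)
size-2^2 implicants → --001  -00-1  -100-  0-0-1
Unchecked terms (primes): --001, -00-1, -0100, -100-, 0-0-1, 0-100, 00-11, 001-0, 0011-, 01-00, 11-01, 11110
Minterm coverage:
  m1 ⊆ --001,-00-1,0-0-1
  m3 ⊆ -00-1,0-0-1,00-11
  m4 ⊆ -0100,0-100,001-0
  m6 ⊆ 001-0,0011-
  m7 ⊆ 00-11,0011-
  m8 ⊆ -100-,01-00
  m11 ⊆ 0-0-1 [E]
  m12 ⊆ 0-100,01-00
  m19 ⊆ -00-1 [E]
  m20 ⊆ -0100 [E]
  m24 ⊆ -100- [E]
  m25 ⊆ --001,-100-,11-01
  m29 ⊆ 11-01 [E]
  m30 ⊆ 11110 [E]
E = {-00-1, -0100, -100-, 0-0-1, 11-01, 11110}

YES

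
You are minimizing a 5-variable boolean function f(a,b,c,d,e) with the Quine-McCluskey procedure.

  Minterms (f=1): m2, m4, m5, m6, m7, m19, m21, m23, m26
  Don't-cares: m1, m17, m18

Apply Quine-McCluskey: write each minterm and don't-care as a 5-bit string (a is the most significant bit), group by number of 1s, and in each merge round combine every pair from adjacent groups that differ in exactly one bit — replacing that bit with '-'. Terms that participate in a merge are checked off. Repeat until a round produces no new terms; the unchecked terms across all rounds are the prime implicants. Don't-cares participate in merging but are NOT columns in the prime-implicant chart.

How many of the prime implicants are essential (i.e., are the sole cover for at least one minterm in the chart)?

2

size-2^0 implicants → 00001(✓)  00010(✓)  00100(✓)  00101(✓)  00110(✓)  00111(✓)  10001(✓)  10010(✓)  10011(✓)  10101(✓)  10111(✓)  11010(✓)
size-2^1 implicants → -0001(✓)  -0010  -0101(✓)  -0111(✓)  00-01(✓)  00-10  001-0(✓)  001-1(✓)  0010-(✓)  0011-(✓)  1-010  10-01(✓)  10-11(✓)  100-1(✓)  1001-  101-1(✓)
size-2^2 implicants → -0-01  -01-1  001--  10--1
Unchecked terms (primes): -0-01, -0010, -01-1, 00-10, 001--, 1-010, 10--1, 1001-
Minterm coverage:
  m2 ⊆ -0010,00-10
  m4 ⊆ 001-- [E]
  m5 ⊆ -0-01,-01-1,001--
  m6 ⊆ 00-10,001--
  m7 ⊆ -01-1,001--
  m19 ⊆ 10--1,1001-
  m21 ⊆ -0-01,-01-1,10--1
  m23 ⊆ -01-1,10--1
  m26 ⊆ 1-010 [E]
E = {001--, 1-010}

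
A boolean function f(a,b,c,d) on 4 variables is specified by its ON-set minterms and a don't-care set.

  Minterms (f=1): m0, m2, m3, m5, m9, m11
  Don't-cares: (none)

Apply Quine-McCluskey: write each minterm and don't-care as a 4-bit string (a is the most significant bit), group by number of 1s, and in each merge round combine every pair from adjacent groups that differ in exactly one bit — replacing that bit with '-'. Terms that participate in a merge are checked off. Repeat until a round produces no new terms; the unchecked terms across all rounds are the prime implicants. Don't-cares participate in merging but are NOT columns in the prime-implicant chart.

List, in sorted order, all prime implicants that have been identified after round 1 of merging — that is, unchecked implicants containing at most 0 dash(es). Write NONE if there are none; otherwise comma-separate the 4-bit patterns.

[col 0] 0000*, 0010*, 0011*, 0101, 1001*, 1011*
[col 1] -011, 00-0, 001-, 10-1
Prime implicants: -011, 00-0, 001-, 0101, 10-1

0101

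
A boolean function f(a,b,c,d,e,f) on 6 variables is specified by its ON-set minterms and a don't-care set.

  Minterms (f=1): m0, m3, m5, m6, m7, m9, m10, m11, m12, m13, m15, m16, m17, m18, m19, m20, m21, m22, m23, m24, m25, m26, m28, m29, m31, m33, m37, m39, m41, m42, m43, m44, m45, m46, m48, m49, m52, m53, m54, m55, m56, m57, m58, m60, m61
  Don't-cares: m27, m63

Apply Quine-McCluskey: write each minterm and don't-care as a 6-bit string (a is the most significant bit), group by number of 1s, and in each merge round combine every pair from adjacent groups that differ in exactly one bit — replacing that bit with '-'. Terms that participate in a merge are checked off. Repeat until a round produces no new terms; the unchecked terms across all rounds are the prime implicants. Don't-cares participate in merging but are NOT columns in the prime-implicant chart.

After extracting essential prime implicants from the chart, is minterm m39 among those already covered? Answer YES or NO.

YES

[col 0] 000000*, 000011*, 000101*, 000110*, 000111*, 001001*, 001010*, 001011*, 001100*, 001101*, 001111*, 010000*, 010001*, 010010*, 010011*, 010100*, 010101*, 010110*, 010111*, 011000*, 011001*, 011010*, 011011*, 011100*, 011101*, 011111*, 100001*, 100101*, 100111*, 101001*, 101010*, 101011*, 101100*, 101101*, 101110*, 110000*, 110001*, 110100*, 110101*, 110110*, 110111*, 111000*, 111001*, 111010*, 111100*, 111101*, 111111*
[col 1] -00101*, -00111*, -01001*, -01010*, -01011*, -01100*, -01101*, -10000*, -10001*, -10100*, -10101*, -10110*, -10111*, -11000*, -11001*, -11010*, -11100*, -11101*, -11111*, 0-0000, 0-0011*, 0-0101*, 0-0110*, 0-0111*, 0-1001*, 0-1010*, 0-1011*, 0-1100*, 0-1101*, 0-1111*, 00-011*, 00-101*, 00-111*, 000-11*, 0001-1*, 00011-*, 001-01*, 001-11*, 0010-1*, 00101-*, 0011-1*, 00110-*, 01-000*, 01-001*, 01-010*, 01-011*, 01-100*, 01-101*, 01-111*, 010-00*, 010-01*, 010-10*, 010-11*, 0100-0*, 0100-1*, 01000-*, 01001-*, 0101-0*, 0101-1*, 01010-*, 01011-*, 011-00*, 011-01*, 011-11*, 0110-0*, 0110-1*, 01100-*, 01101-*, 0111-1*, 01110-*, 1-0001*, 1-0101*, 1-0111*, 1-1001*, 1-1010*, 1-1100*, 1-1101*, 10-001*, 10-101*, 100-01*, 1001-1*, 101-01*, 101-10, 1010-1*, 10101-*, 1011-0, 10110-*, 11-000*, 11-001*, 11-100*, 11-101*, 11-111*, 110-00*, 110-01*, 11000-*, 1101-0*, 1101-1*, 11010-*, 11011-*, 111-00*, 111-01*, 1110-0*, 11100-*, 1111-1*, 11110-*
[col 2] --0101*, --0111*, --1001*, --1010, --1100*, --1101*, -0-101*, -001-1*, -01-01*, -010-1, -0101-, -0110-*, -1-000*, -1-001*, -1-100*, -1-101*, -1-111*, -10-00*, -10-01*, -1000-*, -101-0*, -101-1*, -1010-*, -1011-*, -11-00*, -11-01*, -110-0, -1100-*, -111-1*, -1110-*, 0--011*, 0--101*, 0--111*, 0-0-11*, 0-01-1*, 0-011-, 0-1-01*, 0-1-11*, 0-10-1*, 0-101-, 0-11-1*, 0-110-*, 00--11*, 00-1-1*, 001--1*, 01--00*, 01--01*, 01--11*, 01-0-0*, 01-0-1*, 01-00-*, 01-01-*, 01-1-1*, 01-10-*, 010--0*, 010--1*, 010-0-*, 010-1-*, 0100--*, 0101--*, 011--1*, 011-0-*, 0110--*, 1--001*, 1--101*, 1-0-01*, 1-01-1*, 1-1-01*, 1-110-*, 10--01*, 11--00*, 11--01*, 11-00-*, 11-1-1*, 11-10-*, 110-0-*, 1101--*, 111-0-*
[col 3] ---101, --01-1, --1-01, --110-, -1--00*, -1--01*, -1-00-*, -1-1-1, -1-10-*, -10-0-*, -101--, -11-0-*, 0---11, 0--1-1, 0-1--1, 01---1, 01--0-*, 01-0--, 010---, 1---01, 11--0-*
[col 4] -1--0-
Prime implicants: ---101, --01-1, --1-01, --1010, --110-, -010-1, -0101-, -1--0-, -1-1-1, -101--, -110-0, 0---11, 0--1-1, 0-0000, 0-011-, 0-1--1, 0-101-, 01---1, 01-0--, 010---, 1---01, 101-10, 1011-0
PI chart (minterm → PIs covering it):
  0 | 0-0000  (sole → essential)
  3 | 0---11  (sole → essential)
  5 | ---101,--01-1,0--1-1
  6 | 0-011-  (sole → essential)
  7 | --01-1,0---11,0--1-1,0-011-
  9 | --1-01,-010-1,0-1--1
  10 | --1010,-0101-,0-101-
  11 | -010-1,-0101-,0---11,0-1--1,0-101-
  12 | --110-  (sole → essential)
  13 | ---101,--1-01,--110-,0--1-1,0-1--1
  15 | 0---11,0--1-1,0-1--1
  16 | -1--0-,0-0000,01-0--,010---
  17 | -1--0-,01---1,01-0--,010---
  18 | 01-0--,010---
  19 | 0---11,01---1,01-0--,010---
  20 | -1--0-,-101--,010---
  21 | ---101,--01-1,-1--0-,-1-1-1,-101--,0--1-1,01---1,010---
  22 | -101--,0-011-,010---
  23 | --01-1,-1-1-1,-101--,0---11,0--1-1,0-011-,01---1,010---
  24 | -1--0-,-110-0,01-0--
  25 | --1-01,-1--0-,0-1--1,01---1,01-0--
  26 | --1010,-110-0,0-101-,01-0--
  28 | --110-,-1--0-
  29 | ---101,--1-01,--110-,-1--0-,-1-1-1,0--1-1,0-1--1,01---1
  31 | -1-1-1,0---11,0--1-1,0-1--1,01---1
  33 | 1---01  (sole → essential)
  37 | ---101,--01-1,1---01
  39 | --01-1  (sole → essential)
  41 | --1-01,-010-1,1---01
  42 | --1010,-0101-,101-10
  43 | -010-1,-0101-
  44 | --110-,1011-0
  45 | ---101,--1-01,--110-,1---01
  46 | 101-10,1011-0
  48 | -1--0-  (sole → essential)
  49 | -1--0-,1---01
  52 | -1--0-,-101--
  53 | ---101,--01-1,-1--0-,-1-1-1,-101--,1---01
  54 | -101--  (sole → essential)
  55 | --01-1,-1-1-1,-101--
  56 | -1--0-,-110-0
  57 | --1-01,-1--0-,1---01
  58 | --1010,-110-0
  60 | --110-,-1--0-
  61 | ---101,--1-01,--110-,-1--0-,-1-1-1,1---01
Essential prime implicants: --01-1, --110-, -1--0-, -101--, 0---11, 0-0000, 0-011-, 1---01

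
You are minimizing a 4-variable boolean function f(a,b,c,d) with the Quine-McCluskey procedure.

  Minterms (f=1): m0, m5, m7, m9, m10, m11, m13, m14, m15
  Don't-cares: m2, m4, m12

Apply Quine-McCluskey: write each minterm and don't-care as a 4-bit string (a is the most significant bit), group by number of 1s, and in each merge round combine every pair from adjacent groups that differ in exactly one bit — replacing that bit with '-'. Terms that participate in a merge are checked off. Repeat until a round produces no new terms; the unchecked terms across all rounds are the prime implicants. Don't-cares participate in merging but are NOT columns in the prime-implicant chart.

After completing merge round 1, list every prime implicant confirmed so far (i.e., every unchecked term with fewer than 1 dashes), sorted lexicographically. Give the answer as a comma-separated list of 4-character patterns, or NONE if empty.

NONE

Round 0: 0000✓ 0010✓ 0100✓ 0101✓ 0111✓ 1001✓ 1010✓ 1011✓ 1100✓ 1101✓ 1110✓ 1111✓
Round 1: -010 -100✓ -101✓ -111✓ 0-00 00-0 01-1✓ 010-✓ 1-01✓ 1-10✓ 1-11✓ 10-1✓ 101-✓ 11-0✓ 11-1✓ 110-✓ 111-✓
Round 2: -1-1 -10- 1--1 1-1- 11--
PIs = {-010, -1-1, -10-, 0-00, 00-0, 1--1, 1-1-, 11--}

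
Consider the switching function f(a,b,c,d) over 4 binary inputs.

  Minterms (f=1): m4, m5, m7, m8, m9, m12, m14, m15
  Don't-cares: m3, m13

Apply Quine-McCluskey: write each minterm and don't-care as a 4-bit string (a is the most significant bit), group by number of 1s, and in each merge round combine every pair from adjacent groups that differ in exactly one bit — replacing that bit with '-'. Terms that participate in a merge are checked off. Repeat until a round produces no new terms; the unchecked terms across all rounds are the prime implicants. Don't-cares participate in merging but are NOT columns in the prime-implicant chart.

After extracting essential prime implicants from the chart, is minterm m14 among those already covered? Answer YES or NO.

[col 0] 0011*, 0100*, 0101*, 0111*, 1000*, 1001*, 1100*, 1101*, 1110*, 1111*
[col 1] -100*, -101*, -111*, 0-11, 01-1*, 010-*, 1-00*, 1-01*, 100-*, 11-0*, 11-1*, 110-*, 111-*
[col 2] -1-1, -10-, 1-0-, 11--
Prime implicants: -1-1, -10-, 0-11, 1-0-, 11--
PI chart (minterm → PIs covering it):
  4 | -10-  (sole → essential)
  5 | -1-1,-10-
  7 | -1-1,0-11
  8 | 1-0-  (sole → essential)
  9 | 1-0-  (sole → essential)
  12 | -10-,1-0-,11--
  14 | 11--  (sole → essential)
  15 | -1-1,11--
Essential prime implicants: -10-, 1-0-, 11--

YES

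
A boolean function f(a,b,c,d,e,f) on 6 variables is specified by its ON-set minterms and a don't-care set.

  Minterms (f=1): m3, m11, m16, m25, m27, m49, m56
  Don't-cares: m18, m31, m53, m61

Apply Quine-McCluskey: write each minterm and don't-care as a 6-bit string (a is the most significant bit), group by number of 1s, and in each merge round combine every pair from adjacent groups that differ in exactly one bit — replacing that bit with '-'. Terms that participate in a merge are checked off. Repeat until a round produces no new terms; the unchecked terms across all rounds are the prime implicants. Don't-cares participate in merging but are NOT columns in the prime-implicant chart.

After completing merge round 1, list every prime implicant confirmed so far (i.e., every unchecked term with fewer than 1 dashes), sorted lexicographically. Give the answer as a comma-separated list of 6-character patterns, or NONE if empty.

size-2^0 implicants → 000011(✓)  001011(✓)  010000(✓)  010010(✓)  011001(✓)  011011(✓)  011111(✓)  110001(✓)  110101(✓)  111000  111101(✓)
size-2^1 implicants → 0-1011  00-011  0100-0  011-11  0110-1  11-101  110-01
Unchecked terms (primes): 0-1011, 00-011, 0100-0, 011-11, 0110-1, 11-101, 110-01, 111000

111000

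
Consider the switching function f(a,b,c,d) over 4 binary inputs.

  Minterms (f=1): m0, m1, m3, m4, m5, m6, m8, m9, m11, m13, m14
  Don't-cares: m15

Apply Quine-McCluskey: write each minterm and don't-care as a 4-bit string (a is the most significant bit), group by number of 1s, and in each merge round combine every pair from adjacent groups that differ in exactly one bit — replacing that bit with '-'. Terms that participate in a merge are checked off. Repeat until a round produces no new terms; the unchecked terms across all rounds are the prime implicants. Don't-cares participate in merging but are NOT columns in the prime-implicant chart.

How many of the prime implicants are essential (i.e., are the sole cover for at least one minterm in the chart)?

2

Round 0: 0000✓ 0001✓ 0011✓ 0100✓ 0101✓ 0110✓ 1000✓ 1001✓ 1011✓ 1101✓ 1110✓ 1111✓
Round 1: -000✓ -001✓ -011✓ -101✓ -110 0-00✓ 0-01✓ 00-1✓ 000-✓ 01-0 010-✓ 1-01✓ 1-11✓ 10-1✓ 100-✓ 11-1✓ 111-
Round 2: --01 -0-1 -00- 0-0- 1--1
PIs = {--01, -0-1, -00-, -110, 0-0-, 01-0, 1--1, 111-}
Coverage chart:
  m0: -00-,0-0-
  m1: --01,-0-1,-00-,0-0-
  m3: -0-1 ←essential
  m4: 0-0-,01-0
  m5: --01,0-0-
  m6: -110,01-0
  m8: -00- ←essential
  m9: --01,-0-1,-00-,1--1
  m11: -0-1,1--1
  m13: --01,1--1
  m14: -110,111-
Essential: -0-1, -00-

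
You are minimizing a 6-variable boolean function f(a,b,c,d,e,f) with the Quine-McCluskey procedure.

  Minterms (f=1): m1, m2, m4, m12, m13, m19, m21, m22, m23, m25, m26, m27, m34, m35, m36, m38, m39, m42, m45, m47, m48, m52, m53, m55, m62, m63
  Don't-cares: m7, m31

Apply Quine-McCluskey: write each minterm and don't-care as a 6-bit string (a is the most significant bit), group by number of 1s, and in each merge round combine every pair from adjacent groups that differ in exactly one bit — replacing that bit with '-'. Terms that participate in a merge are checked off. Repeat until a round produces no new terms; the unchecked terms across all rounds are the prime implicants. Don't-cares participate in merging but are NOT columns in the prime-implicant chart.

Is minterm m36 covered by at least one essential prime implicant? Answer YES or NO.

NO

[col 0] 000001, 000010*, 000100*, 000111*, 001100*, 001101*, 010011*, 010101*, 010110*, 010111*, 011001*, 011010*, 011011*, 011111*, 100010*, 100011*, 100100*, 100110*, 100111*, 101010*, 101101*, 101111*, 110000*, 110100*, 110101*, 110111*, 111110*, 111111*
[col 1] -00010, -00100, -00111*, -01101, -10101*, -10111*, -11111*, 0-0111*, 00-100, 00110-, 01-011*, 01-111*, 010-11*, 0101-1*, 01011-, 011-11*, 0110-1, 01101-, 1-0100, 1-0111*, 1-1111*, 10-010, 10-111*, 100-10*, 100-11*, 10001-*, 1001-0, 10011-*, 1011-1, 11-111*, 110-00, 1101-1*, 11010-, 11111-
[col 2] --0111, -1-111, -101-1, 01--11, 1--111, 100-1-
Prime implicants: --0111, -00010, -00100, -01101, -1-111, -101-1, 00-100, 000001, 00110-, 01--11, 01011-, 0110-1, 01101-, 1--111, 1-0100, 10-010, 100-1-, 1001-0, 1011-1, 110-00, 11010-, 11111-
PI chart (minterm → PIs covering it):
  1 | 000001  (sole → essential)
  2 | -00010  (sole → essential)
  4 | -00100,00-100
  12 | 00-100,00110-
  13 | -01101,00110-
  19 | 01--11  (sole → essential)
  21 | -101-1  (sole → essential)
  22 | 01011-  (sole → essential)
  23 | --0111,-1-111,-101-1,01--11,01011-
  25 | 0110-1  (sole → essential)
  26 | 01101-  (sole → essential)
  27 | 01--11,0110-1,01101-
  34 | -00010,10-010,100-1-
  35 | 100-1-  (sole → essential)
  36 | -00100,1-0100,1001-0
  38 | 100-1-,1001-0
  39 | --0111,1--111,100-1-
  42 | 10-010  (sole → essential)
  45 | -01101,1011-1
  47 | 1--111,1011-1
  48 | 110-00  (sole → essential)
  52 | 1-0100,110-00,11010-
  53 | -101-1,11010-
  55 | --0111,-1-111,-101-1,1--111
  62 | 11111-  (sole → essential)
  63 | -1-111,1--111,11111-
Essential prime implicants: -00010, -101-1, 000001, 01--11, 01011-, 0110-1, 01101-, 10-010, 100-1-, 110-00, 11111-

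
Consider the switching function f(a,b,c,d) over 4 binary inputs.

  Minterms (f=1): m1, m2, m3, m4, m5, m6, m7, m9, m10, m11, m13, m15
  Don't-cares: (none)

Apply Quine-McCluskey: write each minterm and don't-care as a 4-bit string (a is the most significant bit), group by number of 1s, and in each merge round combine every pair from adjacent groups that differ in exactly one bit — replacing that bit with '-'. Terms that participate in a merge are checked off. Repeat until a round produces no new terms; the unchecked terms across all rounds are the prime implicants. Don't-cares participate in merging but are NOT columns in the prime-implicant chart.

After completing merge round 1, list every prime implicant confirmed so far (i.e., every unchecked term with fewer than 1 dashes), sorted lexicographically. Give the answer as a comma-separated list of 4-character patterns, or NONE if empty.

[col 0] 0001*, 0010*, 0011*, 0100*, 0101*, 0110*, 0111*, 1001*, 1010*, 1011*, 1101*, 1111*
[col 1] -001*, -010*, -011*, -101*, -111*, 0-01*, 0-10*, 0-11*, 00-1*, 001-*, 01-0*, 01-1*, 010-*, 011-*, 1-01*, 1-11*, 10-1*, 101-*, 11-1*
[col 2] --01*, --11*, -0-1*, -01-, -1-1*, 0--1*, 0-1-, 01--, 1--1*
[col 3] ---1
Prime implicants: ---1, -01-, 0-1-, 01--

NONE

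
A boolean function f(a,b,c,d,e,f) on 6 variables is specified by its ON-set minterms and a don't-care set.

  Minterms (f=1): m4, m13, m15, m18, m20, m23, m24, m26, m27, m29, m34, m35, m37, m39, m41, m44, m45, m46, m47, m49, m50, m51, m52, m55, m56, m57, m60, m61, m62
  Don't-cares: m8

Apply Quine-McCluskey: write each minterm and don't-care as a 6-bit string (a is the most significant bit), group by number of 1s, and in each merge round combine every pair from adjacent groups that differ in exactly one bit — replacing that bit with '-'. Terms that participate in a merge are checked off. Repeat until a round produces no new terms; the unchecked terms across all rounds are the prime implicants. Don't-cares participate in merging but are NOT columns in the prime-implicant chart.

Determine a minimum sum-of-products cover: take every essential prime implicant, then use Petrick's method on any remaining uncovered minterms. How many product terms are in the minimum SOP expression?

13

[col 0] 000100*, 001000*, 001101*, 001111*, 010010*, 010100*, 010111*, 011000*, 011010*, 011011*, 011101*, 100010*, 100011*, 100101*, 100111*, 101001*, 101100*, 101101*, 101110*, 101111*, 110001*, 110010*, 110011*, 110100*, 110111*, 111000*, 111001*, 111100*, 111101*, 111110*
[col 1] -01101*, -01111*, -10010, -10100, -10111, -11000, -11101*, 0-0100, 0-1000, 0-1101*, 0011-1*, 01-010, 0110-0, 01101-, 1-0010*, 1-0011*, 1-0111*, 1-1001*, 1-1100*, 1-1101*, 1-1110*, 10-101*, 10-111*, 100-11*, 10001-*, 1001-1*, 101-01*, 1011-0*, 1011-1*, 10110-*, 10111-*, 11-001, 11-100, 110-11*, 1100-1, 11001-*, 111-00*, 111-01*, 11100-*, 1111-0*, 11110-*
[col 2] --1101, -011-1, 1-0-11, 1-001-, 1-1-01, 1-11-0, 1-110-, 10-1-1, 1011--, 111-0-
Prime implicants: --1101, -011-1, -10010, -10100, -10111, -11000, 0-0100, 0-1000, 01-010, 0110-0, 01101-, 1-0-11, 1-001-, 1-1-01, 1-11-0, 1-110-, 10-1-1, 1011--, 11-001, 11-100, 1100-1, 111-0-
PI chart (minterm → PIs covering it):
  4 | 0-0100  (sole → essential)
  13 | --1101,-011-1
  15 | -011-1  (sole → essential)
  18 | -10010,01-010
  20 | -10100,0-0100
  23 | -10111  (sole → essential)
  24 | -11000,0-1000,0110-0
  26 | 01-010,0110-0,01101-
  27 | 01101-  (sole → essential)
  29 | --1101  (sole → essential)
  34 | 1-001-  (sole → essential)
  35 | 1-0-11,1-001-
  37 | 10-1-1  (sole → essential)
  39 | 1-0-11,10-1-1
  41 | 1-1-01  (sole → essential)
  44 | 1-11-0,1-110-,1011--
  45 | --1101,-011-1,1-1-01,1-110-,10-1-1,1011--
  46 | 1-11-0,1011--
  47 | -011-1,10-1-1,1011--
  49 | 11-001,1100-1
  50 | -10010,1-001-
  51 | 1-0-11,1-001-,1100-1
  52 | -10100,11-100
  55 | -10111,1-0-11
  56 | -11000,111-0-
  57 | 1-1-01,11-001,111-0-
  60 | 1-11-0,1-110-,11-100,111-0-
  61 | --1101,1-1-01,1-110-,111-0-
  62 | 1-11-0  (sole → essential)
Essential prime implicants: --1101, -011-1, -10111, 0-0100, 01101-, 1-001-, 1-1-01, 1-11-0, 10-1-1
Petrick residual → -10010, -10100, -11000, 11-001
Minimum SOP uses 13 PIs: cde'f + b'cdf + bc'd'ef' + bc'de'f' + bc'def + bcd'e'f' + a'c'de'f' + a'bcd'e + ac'd'e + ace'f + acdf' + ab'df + abd'e'f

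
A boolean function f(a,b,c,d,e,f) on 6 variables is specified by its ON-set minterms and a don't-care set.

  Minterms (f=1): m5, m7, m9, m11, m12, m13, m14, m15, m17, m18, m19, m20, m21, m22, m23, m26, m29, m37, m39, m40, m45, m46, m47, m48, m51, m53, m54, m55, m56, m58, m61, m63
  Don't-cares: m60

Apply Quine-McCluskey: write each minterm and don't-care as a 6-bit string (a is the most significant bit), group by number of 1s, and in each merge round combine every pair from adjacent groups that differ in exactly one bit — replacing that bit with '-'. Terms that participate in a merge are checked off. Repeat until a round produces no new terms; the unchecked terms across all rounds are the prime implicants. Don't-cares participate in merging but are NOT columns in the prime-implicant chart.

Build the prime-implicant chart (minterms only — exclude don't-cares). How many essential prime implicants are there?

11

Round 0: 000101✓ 000111✓ 001001✓ 001011✓ 001100✓ 001101✓ 001110✓ 001111✓ 010001✓ 010010✓ 010011✓ 010100✓ 010101✓ 010110✓ 010111✓ 011010✓ 011101✓ 100101✓ 100111✓ 101000✓ 101101✓ 101110✓ 101111✓ 110000✓ 110011✓ 110101✓ 110110✓ 110111✓ 111000✓ 111010✓ 111100✓ 111101✓ 111111✓
Round 1: -00101✓ -00111✓ -01101✓ -01110✓ -01111✓ -10011✓ -10101✓ -10110✓ -10111✓ -11010 -11101✓ 0-0101✓ 0-0111✓ 0-1101✓ 00-101✓ 00-111✓ 0001-1✓ 001-01✓ 001-11✓ 0010-1✓ 0011-0✓ 0011-1✓ 00110-✓ 00111-✓ 01-010 01-101✓ 010-01✓ 010-10✓ 010-11✓ 0100-1✓ 01001-✓ 0101-0✓ 0101-1✓ 01010-✓ 01011-✓ 1-0101✓ 1-0111✓ 1-1000 1-1101✓ 1-1111✓ 10-101✓ 10-111✓ 1001-1✓ 1011-1✓ 10111-✓ 11-000 11-101✓ 11-111✓ 110-11✓ 1101-1✓ 11011-✓ 111-00 1110-0 1111-1✓ 11110-
Round 2: --0101✓ --0111✓ --1101✓ -0-101✓ -0-111✓ -001-1✓ -011-1✓ -0111- -1-101✓ -10-11 -101-1✓ -1011- 0--101✓ 0-01-1✓ 00-1-1✓ 001--1 0011-- 010--1 010-1- 0101-- 1--101✓ 1--111✓ 1-01-1✓ 1-11-1✓ 10-1-1✓ 11-1-1✓
Round 3: ---101 --01-1 -0-1-1 1--1-1
PIs = {---101, --01-1, -0-1-1, -0111-, -10-11, -1011-, -11010, 001--1, 0011--, 01-010, 010--1, 010-1-, 0101--, 1--1-1, 1-1000, 11-000, 111-00, 1110-0, 11110-}
Coverage chart:
  m5: ---101,--01-1,-0-1-1
  m7: --01-1,-0-1-1
  m9: 001--1 ←essential
  m11: 001--1 ←essential
  m12: 0011-- ←essential
  m13: ---101,-0-1-1,001--1,0011--
  m14: -0111-,0011--
  m15: -0-1-1,-0111-,001--1,0011--
  m17: 010--1 ←essential
  m18: 01-010,010-1-
  m19: -10-11,010--1,010-1-
  m20: 0101-- ←essential
  m21: ---101,--01-1,010--1,0101--
  m22: -1011-,010-1-,0101--
  m23: --01-1,-10-11,-1011-,010--1,010-1-,0101--
  m26: -11010,01-010
  m29: ---101 ←essential
  m37: ---101,--01-1,-0-1-1,1--1-1
  m39: --01-1,-0-1-1,1--1-1
  m40: 1-1000 ←essential
  m45: ---101,-0-1-1,1--1-1
  m46: -0111- ←essential
  m47: -0-1-1,-0111-,1--1-1
  m48: 11-000 ←essential
  m51: -10-11 ←essential
  m53: ---101,--01-1,1--1-1
  m54: -1011- ←essential
  m55: --01-1,-10-11,-1011-,1--1-1
  m56: 1-1000,11-000,111-00,1110-0
  m58: -11010,1110-0
  m61: ---101,1--1-1,11110-
  m63: 1--1-1 ←essential
Essential: ---101, -0111-, -10-11, -1011-, 001--1, 0011--, 010--1, 0101--, 1--1-1, 1-1000, 11-000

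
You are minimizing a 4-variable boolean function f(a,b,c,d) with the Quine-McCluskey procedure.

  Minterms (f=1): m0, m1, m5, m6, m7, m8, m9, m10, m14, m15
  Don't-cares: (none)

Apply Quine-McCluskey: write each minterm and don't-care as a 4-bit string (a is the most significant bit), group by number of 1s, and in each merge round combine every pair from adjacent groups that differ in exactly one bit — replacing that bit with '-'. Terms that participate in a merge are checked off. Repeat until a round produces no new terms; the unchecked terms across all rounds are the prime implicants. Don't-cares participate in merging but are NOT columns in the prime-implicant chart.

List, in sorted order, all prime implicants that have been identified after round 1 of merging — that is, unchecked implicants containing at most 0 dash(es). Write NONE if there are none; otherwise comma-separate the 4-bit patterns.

NONE

size-2^0 implicants → 0000(✓)  0001(✓)  0101(✓)  0110(✓)  0111(✓)  1000(✓)  1001(✓)  1010(✓)  1110(✓)  1111(✓)
size-2^1 implicants → -000(✓)  -001(✓)  -110(✓)  -111(✓)  0-01  000-(✓)  01-1  011-(✓)  1-10  10-0  100-(✓)  111-(✓)
size-2^2 implicants → -00-  -11-
Unchecked terms (primes): -00-, -11-, 0-01, 01-1, 1-10, 10-0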